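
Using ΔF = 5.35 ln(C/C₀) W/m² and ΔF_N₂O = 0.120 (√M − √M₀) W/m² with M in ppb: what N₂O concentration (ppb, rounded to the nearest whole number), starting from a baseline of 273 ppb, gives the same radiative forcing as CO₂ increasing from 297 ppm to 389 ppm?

CO₂ forcing: 5.35 × ln(389/297) = 5.35 × 0.269847 = 1.44368 W/m².
Set 0.120(√M − √273) = 1.44368: √M = 1.44368/0.120 + √273 = 12.0307 + 16.5227 = 28.5534.
M = (28.5534)² = 815.30 ppb.

M ≈ 815 ppb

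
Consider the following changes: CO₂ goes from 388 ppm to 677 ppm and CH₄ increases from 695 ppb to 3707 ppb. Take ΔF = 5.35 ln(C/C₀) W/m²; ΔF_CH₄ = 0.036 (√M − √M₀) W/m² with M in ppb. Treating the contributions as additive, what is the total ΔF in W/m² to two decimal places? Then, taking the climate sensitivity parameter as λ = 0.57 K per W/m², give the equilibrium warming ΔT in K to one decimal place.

ΔF = 4.22 W/m²; ΔT = 2.4 K

CO₂: 5.35 × ln(677/388) = 5.35 × ln(1.74485) = 5.35 × 0.55667 = 2.9782 W/m².
CH₄: 0.036 × (√3707 − √695) = 0.036 × (60.8851 − 26.3629) = 0.036 × 34.5222 = 1.2428 W/m².
Total ΔF = 2.9782 + 1.2428 = 4.2210 W/m².
ΔT = λ ΔF = 0.57 × 4.22 = 2.4054 K.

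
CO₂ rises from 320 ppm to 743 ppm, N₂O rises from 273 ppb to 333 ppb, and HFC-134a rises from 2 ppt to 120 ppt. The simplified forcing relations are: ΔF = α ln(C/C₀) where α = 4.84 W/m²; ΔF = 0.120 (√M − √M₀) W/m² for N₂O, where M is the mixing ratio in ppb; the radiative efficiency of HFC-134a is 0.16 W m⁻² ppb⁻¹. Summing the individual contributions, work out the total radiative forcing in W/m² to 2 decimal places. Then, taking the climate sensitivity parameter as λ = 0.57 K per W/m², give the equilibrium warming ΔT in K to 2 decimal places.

CO₂: 4.84 × ln(743/320) = 4.84 × ln(2.32188) = 4.84 × 0.84238 = 4.0771 W/m².
N₂O: 0.120 × (√333 − √273) = 0.120 × (18.2483 − 16.5227) = 0.120 × 1.7256 = 0.2071 W/m².
HFC-134a: Δ = 120 − 2 = 118 ppt = 0.118 ppb; ΔF = 0.16 × 0.118 = 0.0189 W/m².
Total ΔF = 4.0771 + 0.2071 + 0.0189 = 4.3031 W/m².
ΔT = λ ΔF = 0.57 × 4.30 = 2.4510 K.

ΔF = 4.30 W/m²; ΔT = 2.45 K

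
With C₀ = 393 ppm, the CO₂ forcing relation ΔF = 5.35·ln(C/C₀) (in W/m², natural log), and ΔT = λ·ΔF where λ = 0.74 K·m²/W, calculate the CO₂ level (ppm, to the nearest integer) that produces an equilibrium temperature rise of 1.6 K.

Required forcing: ΔF = ΔT/λ = 1.6/0.74 = 2.1622 W/m².
Then ln(C/393) = ΔF/5.35 = 2.1622/5.35 = 0.40415.
So C = 393 × e^0.40415 = 393 × 1.49803 = 588.73 ppm.

C ≈ 589 ppm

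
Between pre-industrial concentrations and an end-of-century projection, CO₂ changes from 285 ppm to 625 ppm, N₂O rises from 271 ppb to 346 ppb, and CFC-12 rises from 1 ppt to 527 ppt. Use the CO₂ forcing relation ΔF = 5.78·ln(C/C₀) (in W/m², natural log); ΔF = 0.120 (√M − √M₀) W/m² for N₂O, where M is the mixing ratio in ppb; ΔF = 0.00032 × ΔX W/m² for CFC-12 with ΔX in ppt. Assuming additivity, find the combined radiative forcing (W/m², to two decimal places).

ΔF = 4.96 W/m²

CO₂: 5.78 × ln(625/285) = 5.78 × ln(2.19298) = 5.78 × 0.78526 = 4.5388 W/m².
N₂O: 0.120 × (√346 − √271) = 0.120 × (18.6011 − 16.4621) = 0.120 × 2.1390 = 0.2567 W/m².
CFC-12: ΔF = 0.00032 × (527 − 1) = 0.00032 × 526 = 0.1683 W/m².
Total ΔF = 4.5388 + 0.2567 + 0.1683 = 4.9638 W/m².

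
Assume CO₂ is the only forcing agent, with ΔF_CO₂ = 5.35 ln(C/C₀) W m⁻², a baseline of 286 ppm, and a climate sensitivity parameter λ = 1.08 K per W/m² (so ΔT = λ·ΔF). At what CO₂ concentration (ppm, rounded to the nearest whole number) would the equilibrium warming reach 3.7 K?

Required forcing: ΔF = ΔT/λ = 3.7/1.08 = 3.4259 W/m².
Then ln(C/286) = ΔF/5.35 = 3.4259/5.35 = 0.64036.
So C = 286 × e^0.64036 = 286 × 1.89716 = 542.59 ppm.

C ≈ 543 ppm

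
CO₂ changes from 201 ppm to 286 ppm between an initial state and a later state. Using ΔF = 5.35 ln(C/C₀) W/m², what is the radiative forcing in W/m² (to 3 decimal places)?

ΔF = 1.887 W/m²

CO₂: 5.35 × ln(286/201) = 5.35 × ln(1.42289) = 5.35 × 0.35269 = 1.8869 W/m².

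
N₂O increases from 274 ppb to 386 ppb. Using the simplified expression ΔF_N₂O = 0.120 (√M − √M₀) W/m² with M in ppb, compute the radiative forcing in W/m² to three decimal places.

N₂O: 0.120 × (√386 − √274) = 0.120 × (19.6469 − 16.5529) = 0.120 × 3.0940 = 0.3713 W/m².

ΔF = 0.371 W/m²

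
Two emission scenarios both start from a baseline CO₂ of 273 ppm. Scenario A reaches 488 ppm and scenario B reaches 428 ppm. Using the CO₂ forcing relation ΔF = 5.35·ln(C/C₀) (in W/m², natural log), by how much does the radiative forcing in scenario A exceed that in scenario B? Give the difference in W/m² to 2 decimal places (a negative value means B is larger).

ΔF_A = 5.35 ln(488/273) = 5.35 × 0.58084 = 3.1075 W/m².
ΔF_B = 5.35 ln(428/273) = 5.35 × 0.44965 = 2.4056 W/m².
Difference: 3.1075 − 2.4056 = 0.7019 W/m².

ΔF_A − ΔF_B = 0.70 W/m²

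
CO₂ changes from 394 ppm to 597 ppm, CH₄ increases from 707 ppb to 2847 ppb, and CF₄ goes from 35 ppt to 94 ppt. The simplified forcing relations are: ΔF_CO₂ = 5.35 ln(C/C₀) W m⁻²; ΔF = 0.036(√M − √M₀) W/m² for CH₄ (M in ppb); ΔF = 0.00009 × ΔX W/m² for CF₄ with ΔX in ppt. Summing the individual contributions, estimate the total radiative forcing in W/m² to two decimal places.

CO₂: 5.35 × ln(597/394) = 5.35 × ln(1.51523) = 5.35 × 0.41557 = 2.2233 W/m².
CH₄: 0.036 × (√2847 − √707) = 0.036 × (53.3573 − 26.5895) = 0.036 × 26.7678 = 0.9636 W/m².
CF₄: ΔF = 0.00009 × (94 − 35) = 0.00009 × 59 = 0.0053 W/m².
Total ΔF = 2.2233 + 0.9636 + 0.0053 = 3.1922 W/m².

ΔF = 3.19 W/m²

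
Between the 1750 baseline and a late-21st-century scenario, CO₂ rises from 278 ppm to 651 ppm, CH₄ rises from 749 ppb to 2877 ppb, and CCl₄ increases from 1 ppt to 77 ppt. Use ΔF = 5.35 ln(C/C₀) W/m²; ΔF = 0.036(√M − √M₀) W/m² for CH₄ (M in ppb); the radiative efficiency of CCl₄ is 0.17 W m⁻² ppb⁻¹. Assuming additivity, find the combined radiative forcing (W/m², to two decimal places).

CO₂: 5.35 × ln(651/278) = 5.35 × ln(2.34173) = 5.35 × 0.85089 = 4.5523 W/m².
CH₄: 0.036 × (√2877 − √749) = 0.036 × (53.6377 − 27.3679) = 0.036 × 26.2698 = 0.9457 W/m².
CCl₄: Δ = 77 − 1 = 76 ppt = 0.076 ppb; ΔF = 0.17 × 0.076 = 0.0129 W/m².
Total ΔF = 4.5523 + 0.9457 + 0.0129 = 5.5109 W/m².

ΔF = 5.51 W/m²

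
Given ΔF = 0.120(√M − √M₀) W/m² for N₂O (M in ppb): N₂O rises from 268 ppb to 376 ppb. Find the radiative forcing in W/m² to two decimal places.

ΔF = 0.36 W/m²

N₂O: 0.120 × (√376 − √268) = 0.120 × (19.3907 − 16.3707) = 0.120 × 3.0200 = 0.3624 W/m².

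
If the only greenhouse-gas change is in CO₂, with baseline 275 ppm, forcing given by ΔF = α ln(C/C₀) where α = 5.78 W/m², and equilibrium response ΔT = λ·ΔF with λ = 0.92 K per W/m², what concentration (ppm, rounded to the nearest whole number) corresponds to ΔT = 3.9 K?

Required forcing: ΔF = ΔT/λ = 3.9/0.92 = 4.2391 W/m².
Then ln(C/275) = ΔF/5.78 = 4.2391/5.78 = 0.73341.
So C = 275 × e^0.73341 = 275 × 2.08217 = 572.60 ppm.

C ≈ 573 ppm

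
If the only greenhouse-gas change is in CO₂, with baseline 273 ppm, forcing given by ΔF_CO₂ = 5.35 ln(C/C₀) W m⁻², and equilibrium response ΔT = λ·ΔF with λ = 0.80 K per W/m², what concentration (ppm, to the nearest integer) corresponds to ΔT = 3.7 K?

C ≈ 648 ppm

Required forcing: ΔF = ΔT/λ = 3.7/0.80 = 4.6250 W/m².
Then ln(C/273) = ΔF/5.35 = 4.6250/5.35 = 0.86449.
So C = 273 × e^0.86449 = 273 × 2.37380 = 648.05 ppm.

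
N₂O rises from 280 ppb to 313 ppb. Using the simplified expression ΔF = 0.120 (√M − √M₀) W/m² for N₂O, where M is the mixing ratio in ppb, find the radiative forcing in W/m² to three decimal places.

ΔF = 0.115 W/m²

N₂O: 0.120 × (√313 − √280) = 0.120 × (17.6918 − 16.7332) = 0.120 × 0.9586 = 0.1150 W/m².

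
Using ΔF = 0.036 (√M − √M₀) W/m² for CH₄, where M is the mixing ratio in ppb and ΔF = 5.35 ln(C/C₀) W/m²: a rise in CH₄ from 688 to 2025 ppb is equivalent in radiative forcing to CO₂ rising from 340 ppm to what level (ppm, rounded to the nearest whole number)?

C ≈ 386 ppm

CH₄ forcing: 0.036 × (√2025 − √688) = 0.036 × (45.0000 − 26.2298) = 0.036 × 18.7702 = 0.67573 W/m².
Set 5.35 ln(C/340) = 0.67573: ln(C/340) = 0.67573/5.35 = 0.12630, so C = 340 × e^0.12630 = 340 × 1.13462 = 385.77 ppm.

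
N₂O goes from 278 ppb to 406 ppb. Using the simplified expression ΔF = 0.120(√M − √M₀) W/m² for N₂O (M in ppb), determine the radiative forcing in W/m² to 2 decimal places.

ΔF = 0.42 W/m²

N₂O: 0.120 × (√406 − √278) = 0.120 × (20.1494 − 16.6733) = 0.120 × 3.4761 = 0.4171 W/m².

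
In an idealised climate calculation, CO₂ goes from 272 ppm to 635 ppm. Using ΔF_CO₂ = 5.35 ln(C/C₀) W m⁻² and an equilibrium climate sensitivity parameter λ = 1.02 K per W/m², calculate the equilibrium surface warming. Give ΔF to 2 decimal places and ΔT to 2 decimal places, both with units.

CO₂: 5.35 × ln(635/272) = 5.35 × ln(2.33456) = 5.35 × 0.84782 = 4.5358 W/m².
ΔT = λ ΔF = 1.02 × 4.54 = 4.6308 K.

ΔF = 4.54 W/m²; ΔT = 4.63 K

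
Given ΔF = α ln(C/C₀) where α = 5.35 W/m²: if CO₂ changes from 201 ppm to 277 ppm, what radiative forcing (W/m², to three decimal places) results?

ΔF = 1.716 W/m²

CO₂: 5.35 × ln(277/201) = 5.35 × ln(1.37811) = 5.35 × 0.32071 = 1.7158 W/m².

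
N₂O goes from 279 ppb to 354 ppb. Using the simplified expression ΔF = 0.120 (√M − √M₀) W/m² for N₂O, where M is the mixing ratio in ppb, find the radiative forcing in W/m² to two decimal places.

ΔF = 0.25 W/m²

N₂O: 0.120 × (√354 − √279) = 0.120 × (18.8149 − 16.7033) = 0.120 × 2.1116 = 0.2534 W/m².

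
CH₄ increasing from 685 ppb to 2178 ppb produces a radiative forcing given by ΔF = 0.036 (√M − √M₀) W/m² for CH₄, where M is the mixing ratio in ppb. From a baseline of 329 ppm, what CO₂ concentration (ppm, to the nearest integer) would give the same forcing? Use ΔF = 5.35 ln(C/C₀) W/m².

C ≈ 378 ppm

CH₄ forcing: 0.036 × (√2178 − √685) = 0.036 × (46.6690 − 26.1725) = 0.036 × 20.4965 = 0.73787 W/m².
Set 5.35 ln(C/329) = 0.73787: ln(C/329) = 0.73787/5.35 = 0.13792, so C = 329 × e^0.13792 = 329 × 1.14788 = 377.65 ppm.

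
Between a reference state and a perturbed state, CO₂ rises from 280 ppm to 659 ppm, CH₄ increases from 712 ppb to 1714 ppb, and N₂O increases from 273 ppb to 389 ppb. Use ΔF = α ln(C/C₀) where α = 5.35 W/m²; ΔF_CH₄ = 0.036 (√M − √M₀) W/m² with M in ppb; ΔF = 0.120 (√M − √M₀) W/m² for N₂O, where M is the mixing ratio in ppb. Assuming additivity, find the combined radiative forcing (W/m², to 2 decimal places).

ΔF = 5.49 W/m²

CO₂: 5.35 × ln(659/280) = 5.35 × ln(2.35357) = 5.35 × 0.85593 = 4.5792 W/m².
CH₄: 0.036 × (√1714 − √712) = 0.036 × (41.4005 − 26.6833) = 0.036 × 14.7172 = 0.5298 W/m².
N₂O: 0.120 × (√389 − √273) = 0.120 × (19.7231 − 16.5227) = 0.120 × 3.2004 = 0.3840 W/m².
Total ΔF = 4.5792 + 0.5298 + 0.3840 = 5.4930 W/m².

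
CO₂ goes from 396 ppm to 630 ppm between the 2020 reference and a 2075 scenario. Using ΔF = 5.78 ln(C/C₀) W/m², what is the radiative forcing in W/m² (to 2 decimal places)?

CO₂: 5.78 × ln(630/396) = 5.78 × ln(1.59091) = 5.78 × 0.46431 = 2.6837 W/m².

ΔF = 2.68 W/m²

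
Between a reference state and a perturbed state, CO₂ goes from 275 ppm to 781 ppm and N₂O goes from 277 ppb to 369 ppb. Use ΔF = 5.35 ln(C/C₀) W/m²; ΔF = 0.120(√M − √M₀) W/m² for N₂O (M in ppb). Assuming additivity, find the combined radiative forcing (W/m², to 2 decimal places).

CO₂: 5.35 × ln(781/275) = 5.35 × ln(2.84000) = 5.35 × 1.04380 = 5.5843 W/m².
N₂O: 0.120 × (√369 − √277) = 0.120 × (19.2094 − 16.6433) = 0.120 × 2.5661 = 0.3079 W/m².
Total ΔF = 5.5843 + 0.3079 = 5.8922 W/m².

ΔF = 5.89 W/m²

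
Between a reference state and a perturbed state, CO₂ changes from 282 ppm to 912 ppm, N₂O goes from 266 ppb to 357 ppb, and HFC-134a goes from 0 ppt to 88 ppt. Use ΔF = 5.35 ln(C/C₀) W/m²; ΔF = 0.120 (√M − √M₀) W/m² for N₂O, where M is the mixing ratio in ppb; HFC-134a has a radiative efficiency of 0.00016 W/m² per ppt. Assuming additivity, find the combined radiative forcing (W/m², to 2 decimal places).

CO₂: 5.35 × ln(912/282) = 5.35 × ln(3.23404) = 5.35 × 1.17373 = 6.2795 W/m².
N₂O: 0.120 × (√357 − √266) = 0.120 × (18.8944 − 16.3095) = 0.120 × 2.5849 = 0.3102 W/m².
HFC-134a: ΔF = 0.00016 × (88 − 0) = 0.00016 × 88 = 0.0141 W/m².
Total ΔF = 6.2795 + 0.3102 + 0.0141 = 6.6038 W/m².

ΔF = 6.60 W/m²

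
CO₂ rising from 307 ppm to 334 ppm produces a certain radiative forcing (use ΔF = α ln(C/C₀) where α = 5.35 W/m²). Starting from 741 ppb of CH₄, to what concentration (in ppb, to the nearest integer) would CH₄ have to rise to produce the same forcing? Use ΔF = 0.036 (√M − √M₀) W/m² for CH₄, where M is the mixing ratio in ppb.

M ≈ 1580 ppb

CO₂ forcing: 5.35 × ln(334/307) = 5.35 × 0.084293 = 0.45097 W/m².
Set 0.036(√M − √741) = 0.45097: √M = 0.45097/0.036 + √741 = 12.5269 + 27.2213 = 39.7482.
M = (39.7482)² = 1579.92 ppb.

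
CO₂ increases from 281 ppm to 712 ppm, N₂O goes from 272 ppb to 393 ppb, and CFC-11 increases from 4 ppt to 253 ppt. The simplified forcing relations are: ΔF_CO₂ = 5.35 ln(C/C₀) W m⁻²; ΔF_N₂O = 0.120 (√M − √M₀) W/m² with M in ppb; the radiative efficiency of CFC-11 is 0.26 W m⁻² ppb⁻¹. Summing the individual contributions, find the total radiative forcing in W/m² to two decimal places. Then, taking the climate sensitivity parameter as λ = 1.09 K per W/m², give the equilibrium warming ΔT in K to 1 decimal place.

ΔF = 5.44 W/m²; ΔT = 5.9 K

CO₂: 5.35 × ln(712/281) = 5.35 × ln(2.53381) = 5.35 × 0.92972 = 4.9740 W/m².
N₂O: 0.120 × (√393 − √272) = 0.120 × (19.8242 − 16.4924) = 0.120 × 3.3318 = 0.3998 W/m².
CFC-11: Δ = 253 − 4 = 249 ppt = 0.249 ppb; ΔF = 0.26 × 0.249 = 0.0647 W/m².
Total ΔF = 4.9740 + 0.3998 + 0.0647 = 5.4385 W/m².
ΔT = λ ΔF = 1.09 × 5.44 = 5.9296 K.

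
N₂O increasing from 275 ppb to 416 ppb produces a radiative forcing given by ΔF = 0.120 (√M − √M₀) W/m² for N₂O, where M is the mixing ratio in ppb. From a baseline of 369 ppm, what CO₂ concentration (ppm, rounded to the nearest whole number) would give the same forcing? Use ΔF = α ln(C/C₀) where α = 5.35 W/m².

C ≈ 402 ppm

N₂O forcing: 0.120 × (√416 − √275) = 0.120 × (20.3961 − 16.5831) = 0.120 × 3.8130 = 0.45756 W/m².
Set 5.35 ln(C/369) = 0.45756: ln(C/369) = 0.45756/5.35 = 0.08553, so C = 369 × e^0.08553 = 369 × 1.08929 = 401.95 ppm.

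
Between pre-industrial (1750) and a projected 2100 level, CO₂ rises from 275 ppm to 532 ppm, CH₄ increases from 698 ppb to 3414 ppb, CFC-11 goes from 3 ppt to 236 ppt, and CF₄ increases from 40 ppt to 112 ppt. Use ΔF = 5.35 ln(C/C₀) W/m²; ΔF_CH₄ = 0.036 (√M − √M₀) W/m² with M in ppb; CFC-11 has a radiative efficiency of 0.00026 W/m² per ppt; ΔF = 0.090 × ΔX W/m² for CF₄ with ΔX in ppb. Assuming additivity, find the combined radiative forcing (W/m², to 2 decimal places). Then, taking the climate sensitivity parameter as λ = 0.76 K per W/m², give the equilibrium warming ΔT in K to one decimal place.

ΔF = 4.75 W/m²; ΔT = 3.6 K

CO₂: 5.35 × ln(532/275) = 5.35 × ln(1.93455) = 5.35 × 0.65987 = 3.5303 W/m².
CH₄: 0.036 × (√3414 − √698) = 0.036 × (58.4294 − 26.4197) = 0.036 × 32.0097 = 1.1523 W/m².
CFC-11: ΔF = 0.00026 × (236 − 3) = 0.00026 × 233 = 0.0606 W/m².
CF₄: Δ = 112 − 40 = 72 ppt = 0.072 ppb; ΔF = 0.090 × 0.072 = 0.0065 W/m².
Total ΔF = 3.5303 + 1.1523 + 0.0606 + 0.0065 = 4.7497 W/m².
ΔT = λ ΔF = 0.76 × 4.75 = 3.6100 K.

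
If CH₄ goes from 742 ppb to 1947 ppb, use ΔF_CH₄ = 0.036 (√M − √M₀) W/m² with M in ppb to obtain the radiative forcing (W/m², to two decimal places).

ΔF = 0.61 W/m²

CH₄: 0.036 × (√1947 − √742) = 0.036 × (44.1248 − 27.2397) = 0.036 × 16.8851 = 0.6079 W/m².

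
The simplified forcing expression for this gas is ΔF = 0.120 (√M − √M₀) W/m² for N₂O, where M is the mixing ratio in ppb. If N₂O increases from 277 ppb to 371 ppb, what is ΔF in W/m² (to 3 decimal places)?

ΔF = 0.314 W/m²

N₂O: 0.120 × (√371 − √277) = 0.120 × (19.2614 − 16.6433) = 0.120 × 2.6181 = 0.3142 W/m².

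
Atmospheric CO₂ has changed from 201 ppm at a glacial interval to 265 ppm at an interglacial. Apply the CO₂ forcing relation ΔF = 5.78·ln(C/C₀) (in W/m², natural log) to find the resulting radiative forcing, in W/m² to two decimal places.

ΔF = 1.60 W/m²

CO₂: 5.78 × ln(265/201) = 5.78 × ln(1.31841) = 5.78 × 0.27643 = 1.5978 W/m².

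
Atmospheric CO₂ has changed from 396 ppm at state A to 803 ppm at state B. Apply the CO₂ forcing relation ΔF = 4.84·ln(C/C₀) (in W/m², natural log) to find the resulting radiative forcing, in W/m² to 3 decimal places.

CO₂: 4.84 × ln(803/396) = 4.84 × ln(2.02778) = 4.84 × 0.70694 = 3.4216 W/m².

ΔF = 3.422 W/m²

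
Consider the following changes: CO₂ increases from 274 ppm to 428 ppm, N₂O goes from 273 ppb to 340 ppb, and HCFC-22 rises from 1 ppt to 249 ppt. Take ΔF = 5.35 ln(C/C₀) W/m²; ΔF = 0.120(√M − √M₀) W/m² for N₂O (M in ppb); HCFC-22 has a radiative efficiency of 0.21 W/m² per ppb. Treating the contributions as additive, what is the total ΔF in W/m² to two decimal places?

ΔF = 2.67 W/m²

CO₂: 5.35 × ln(428/274) = 5.35 × ln(1.56204) = 5.35 × 0.44599 = 2.3860 W/m².
N₂O: 0.120 × (√340 − √273) = 0.120 × (18.4391 − 16.5227) = 0.120 × 1.9164 = 0.2300 W/m².
HCFC-22: Δ = 249 − 1 = 248 ppt = 0.248 ppb; ΔF = 0.21 × 0.248 = 0.0521 W/m².
Total ΔF = 2.3860 + 0.2300 + 0.0521 = 2.6681 W/m².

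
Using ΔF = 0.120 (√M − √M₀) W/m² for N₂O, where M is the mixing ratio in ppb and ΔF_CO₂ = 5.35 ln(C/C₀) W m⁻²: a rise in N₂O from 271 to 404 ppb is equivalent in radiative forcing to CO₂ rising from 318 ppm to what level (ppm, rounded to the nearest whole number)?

C ≈ 345 ppm

N₂O forcing: 0.120 × (√404 − √271) = 0.120 × (20.0998 − 16.4621) = 0.120 × 3.6377 = 0.43652 W/m².
Set 5.35 ln(C/318) = 0.43652: ln(C/318) = 0.43652/5.35 = 0.08159, so C = 318 × e^0.08159 = 318 × 1.08501 = 345.03 ppm.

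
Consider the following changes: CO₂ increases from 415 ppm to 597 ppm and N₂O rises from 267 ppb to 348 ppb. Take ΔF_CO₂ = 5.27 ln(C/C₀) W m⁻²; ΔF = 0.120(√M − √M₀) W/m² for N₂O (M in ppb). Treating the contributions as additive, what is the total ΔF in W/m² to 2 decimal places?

ΔF = 2.19 W/m²

CO₂: 5.27 × ln(597/415) = 5.27 × ln(1.43855) = 5.27 × 0.36364 = 1.9164 W/m².
N₂O: 0.120 × (√348 − √267) = 0.120 × (18.6548 − 16.3401) = 0.120 × 2.3147 = 0.2778 W/m².
Total ΔF = 1.9164 + 0.2778 = 2.1942 W/m².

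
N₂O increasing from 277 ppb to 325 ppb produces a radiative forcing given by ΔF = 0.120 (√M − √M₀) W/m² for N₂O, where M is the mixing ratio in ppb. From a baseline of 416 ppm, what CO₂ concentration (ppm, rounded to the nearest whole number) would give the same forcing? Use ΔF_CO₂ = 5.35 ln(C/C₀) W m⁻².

C ≈ 429 ppm

N₂O forcing: 0.120 × (√325 − √277) = 0.120 × (18.0278 − 16.6433) = 0.120 × 1.3845 = 0.16614 W/m².
Set 5.35 ln(C/416) = 0.16614: ln(C/416) = 0.16614/5.35 = 0.03105, so C = 416 × e^0.03105 = 416 × 1.03154 = 429.12 ppm.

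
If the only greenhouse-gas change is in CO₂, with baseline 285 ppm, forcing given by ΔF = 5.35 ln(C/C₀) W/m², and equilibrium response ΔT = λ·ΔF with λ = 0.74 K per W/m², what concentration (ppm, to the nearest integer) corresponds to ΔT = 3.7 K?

Required forcing: ΔF = ΔT/λ = 3.7/0.74 = 5.0000 W/m².
Then ln(C/285) = ΔF/5.35 = 5.0000/5.35 = 0.93458.
So C = 285 × e^0.93458 = 285 × 2.54614 = 725.65 ppm.

C ≈ 726 ppm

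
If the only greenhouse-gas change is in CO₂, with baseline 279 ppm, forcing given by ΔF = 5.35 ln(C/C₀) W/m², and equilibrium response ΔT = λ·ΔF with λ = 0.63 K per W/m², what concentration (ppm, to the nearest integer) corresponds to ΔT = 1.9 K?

C ≈ 490 ppm

Required forcing: ΔF = ΔT/λ = 1.9/0.63 = 3.0159 W/m².
Then ln(C/279) = ΔF/5.35 = 3.0159/5.35 = 0.56372.
So C = 279 × e^0.56372 = 279 × 1.75720 = 490.26 ppm.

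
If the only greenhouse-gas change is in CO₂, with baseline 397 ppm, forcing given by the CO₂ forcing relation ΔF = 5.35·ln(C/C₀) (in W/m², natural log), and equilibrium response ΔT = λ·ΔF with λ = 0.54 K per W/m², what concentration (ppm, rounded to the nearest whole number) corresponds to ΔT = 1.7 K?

Required forcing: ΔF = ΔT/λ = 1.7/0.54 = 3.1481 W/m².
Then ln(C/397) = ΔF/5.35 = 3.1481/5.35 = 0.58843.
So C = 397 × e^0.58843 = 397 × 1.80116 = 715.06 ppm.

C ≈ 715 ppm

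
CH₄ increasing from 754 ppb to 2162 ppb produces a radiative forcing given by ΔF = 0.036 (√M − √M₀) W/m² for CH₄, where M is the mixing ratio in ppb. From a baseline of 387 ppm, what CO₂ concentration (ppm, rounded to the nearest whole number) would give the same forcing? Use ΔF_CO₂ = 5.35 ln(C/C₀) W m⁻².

C ≈ 440 ppm

CH₄ forcing: 0.036 × (√2162 − √754) = 0.036 × (46.4973 − 27.4591) = 0.036 × 19.0382 = 0.68538 W/m².
Set 5.35 ln(C/387) = 0.68538: ln(C/387) = 0.68538/5.35 = 0.12811, so C = 387 × e^0.12811 = 387 × 1.13668 = 439.90 ppm.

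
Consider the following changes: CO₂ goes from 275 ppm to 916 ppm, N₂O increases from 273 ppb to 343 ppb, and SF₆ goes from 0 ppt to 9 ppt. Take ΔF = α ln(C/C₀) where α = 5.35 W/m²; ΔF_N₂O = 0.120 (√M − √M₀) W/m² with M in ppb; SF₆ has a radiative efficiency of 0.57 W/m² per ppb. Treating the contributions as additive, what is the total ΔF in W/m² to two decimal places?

CO₂: 5.35 × ln(916/275) = 5.35 × ln(3.33091) = 5.35 × 1.20325 = 6.4374 W/m².
N₂O: 0.120 × (√343 − √273) = 0.120 × (18.5203 − 16.5227) = 0.120 × 1.9976 = 0.2397 W/m².
SF₆: Δ = 9 − 0 = 9 ppt = 0.009 ppb; ΔF = 0.57 × 0.009 = 0.0051 W/m².
Total ΔF = 6.4374 + 0.2397 + 0.0051 = 6.6822 W/m².

ΔF = 6.68 W/m²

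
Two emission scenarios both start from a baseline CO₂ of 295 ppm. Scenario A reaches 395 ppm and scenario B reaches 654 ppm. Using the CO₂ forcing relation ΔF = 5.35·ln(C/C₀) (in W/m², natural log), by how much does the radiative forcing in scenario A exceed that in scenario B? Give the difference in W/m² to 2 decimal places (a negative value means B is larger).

ΔF_A = 5.35 ln(395/295) = 5.35 × 0.29191 = 1.5617 W/m².
ΔF_B = 5.35 ln(654/295) = 5.35 × 0.79613 = 4.2593 W/m².
Difference: 1.5617 − 4.2593 = -2.6976 W/m².
(Equivalently, ΔF_A − ΔF_B = 5.35 ln(395/654) = 5.35 × -0.50422 = -2.6976 W/m².)

ΔF_A − ΔF_B = -2.70 W/m²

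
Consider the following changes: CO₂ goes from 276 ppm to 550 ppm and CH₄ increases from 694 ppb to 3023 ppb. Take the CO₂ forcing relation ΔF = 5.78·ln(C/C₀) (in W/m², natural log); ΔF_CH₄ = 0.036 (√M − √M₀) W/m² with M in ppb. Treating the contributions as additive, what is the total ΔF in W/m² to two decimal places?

ΔF = 5.02 W/m²

CO₂: 5.78 × ln(550/276) = 5.78 × ln(1.99275) = 5.78 × 0.68952 = 3.9854 W/m².
CH₄: 0.036 × (√3023 − √694) = 0.036 × (54.9818 − 26.3439) = 0.036 × 28.6379 = 1.0310 W/m².
Total ΔF = 3.9854 + 1.0310 = 5.0164 W/m².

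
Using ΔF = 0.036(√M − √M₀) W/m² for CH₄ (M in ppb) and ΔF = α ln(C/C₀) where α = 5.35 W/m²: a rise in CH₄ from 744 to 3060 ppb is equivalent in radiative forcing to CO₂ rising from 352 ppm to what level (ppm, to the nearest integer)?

CH₄ forcing: 0.036 × (√3060 − √744) = 0.036 × (55.3173 − 27.2764) = 0.036 × 28.0409 = 1.00947 W/m².
Set 5.35 ln(C/352) = 1.00947: ln(C/352) = 1.00947/5.35 = 0.18869, so C = 352 × e^0.18869 = 352 × 1.20767 = 425.10 ppm.

C ≈ 425 ppm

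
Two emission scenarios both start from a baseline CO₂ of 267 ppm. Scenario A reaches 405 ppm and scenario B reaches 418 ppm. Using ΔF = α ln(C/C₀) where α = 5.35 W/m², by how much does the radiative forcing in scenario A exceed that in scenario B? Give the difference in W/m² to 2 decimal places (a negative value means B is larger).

ΔF_A = 5.35 ln(405/267) = 5.35 × 0.41664 = 2.2290 W/m².
ΔF_B = 5.35 ln(418/267) = 5.35 × 0.44823 = 2.3980 W/m².
Difference: 2.2290 − 2.3980 = -0.1690 W/m².
(Equivalently, ΔF_A − ΔF_B = 5.35 ln(405/418) = 5.35 × -0.03159 = -0.1690 W/m².)

ΔF_A − ΔF_B = -0.17 W/m²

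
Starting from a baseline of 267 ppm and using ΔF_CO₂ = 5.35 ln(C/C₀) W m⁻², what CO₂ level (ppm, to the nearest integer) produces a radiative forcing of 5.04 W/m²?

Set 5.35 ln(C/267) = 5.04, so ln(C/267) = 5.04/5.35 = 0.94206.
Then C/267 = e^0.94206 = 2.56526, giving C = 267 × 2.56526 = 684.92 ppm.

C ≈ 685 ppm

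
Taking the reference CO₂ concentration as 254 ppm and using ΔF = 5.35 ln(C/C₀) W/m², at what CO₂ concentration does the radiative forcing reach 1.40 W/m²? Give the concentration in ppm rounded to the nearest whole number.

C ≈ 330 ppm

Set 5.35 ln(C/254) = 1.40, so ln(C/254) = 1.40/5.35 = 0.26168.
Then C/254 = e^0.26168 = 1.29911, giving C = 254 × 1.29911 = 329.97 ppm.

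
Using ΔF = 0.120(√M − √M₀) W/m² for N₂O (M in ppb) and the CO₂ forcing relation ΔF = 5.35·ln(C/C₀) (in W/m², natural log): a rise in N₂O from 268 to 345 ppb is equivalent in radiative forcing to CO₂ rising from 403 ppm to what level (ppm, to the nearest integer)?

N₂O forcing: 0.120 × (√345 − √268) = 0.120 × (18.5742 − 16.3707) = 0.120 × 2.2035 = 0.26442 W/m².
Set 5.35 ln(C/403) = 0.26442: ln(C/403) = 0.26442/5.35 = 0.04942, so C = 403 × e^0.04942 = 403 × 1.05066 = 423.42 ppm.

C ≈ 423 ppm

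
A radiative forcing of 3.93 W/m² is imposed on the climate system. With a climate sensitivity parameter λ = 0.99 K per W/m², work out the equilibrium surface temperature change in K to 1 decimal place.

ΔT = λ ΔF = 0.99 × 3.93 = 3.8907 K.

ΔT = 3.9 K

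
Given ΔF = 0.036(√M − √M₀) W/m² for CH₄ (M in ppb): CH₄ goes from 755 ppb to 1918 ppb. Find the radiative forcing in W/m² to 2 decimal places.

CH₄: 0.036 × (√1918 − √755) = 0.036 × (43.7950 − 27.4773) = 0.036 × 16.3177 = 0.5874 W/m².

ΔF = 0.59 W/m²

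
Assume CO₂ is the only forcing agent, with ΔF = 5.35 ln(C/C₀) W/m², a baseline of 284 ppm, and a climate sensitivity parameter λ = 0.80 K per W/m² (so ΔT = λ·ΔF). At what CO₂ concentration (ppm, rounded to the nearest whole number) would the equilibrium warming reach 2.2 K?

C ≈ 475 ppm

Required forcing: ΔF = ΔT/λ = 2.2/0.80 = 2.7500 W/m².
Then ln(C/284) = ΔF/5.35 = 2.7500/5.35 = 0.51402.
So C = 284 × e^0.51402 = 284 × 1.67200 = 474.85 ppm.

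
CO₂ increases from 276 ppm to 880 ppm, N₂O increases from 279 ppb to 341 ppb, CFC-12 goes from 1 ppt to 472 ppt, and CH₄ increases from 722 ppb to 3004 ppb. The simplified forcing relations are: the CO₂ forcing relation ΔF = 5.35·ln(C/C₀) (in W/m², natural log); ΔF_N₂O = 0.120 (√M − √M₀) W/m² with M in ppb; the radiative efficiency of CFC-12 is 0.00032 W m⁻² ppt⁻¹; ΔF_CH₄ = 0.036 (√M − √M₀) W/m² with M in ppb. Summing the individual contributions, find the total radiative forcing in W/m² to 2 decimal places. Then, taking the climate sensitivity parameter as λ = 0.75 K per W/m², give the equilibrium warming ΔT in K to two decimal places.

ΔF = 7.57 W/m²; ΔT = 5.68 K

CO₂: 5.35 × ln(880/276) = 5.35 × ln(3.18841) = 5.35 × 1.15952 = 6.2034 W/m².
N₂O: 0.120 × (√341 − √279) = 0.120 × (18.4662 − 16.7033) = 0.120 × 1.7629 = 0.2115 W/m².
CFC-12: ΔF = 0.00032 × (472 − 1) = 0.00032 × 471 = 0.1507 W/m².
CH₄: 0.036 × (√3004 − √722) = 0.036 × (54.8088 − 26.8701) = 0.036 × 27.9387 = 1.0058 W/m².
Total ΔF = 6.2034 + 0.2115 + 0.1507 + 1.0058 = 7.5714 W/m².
ΔT = λ ΔF = 0.75 × 7.57 = 5.6775 K.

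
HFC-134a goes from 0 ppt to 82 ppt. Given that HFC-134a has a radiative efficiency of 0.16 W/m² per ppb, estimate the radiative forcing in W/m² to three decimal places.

HFC-134a: Δ = 82 − 0 = 82 ppt = 0.082 ppb; ΔF = 0.16 × 0.082 = 0.0131 W/m².

ΔF = 0.013 W/m²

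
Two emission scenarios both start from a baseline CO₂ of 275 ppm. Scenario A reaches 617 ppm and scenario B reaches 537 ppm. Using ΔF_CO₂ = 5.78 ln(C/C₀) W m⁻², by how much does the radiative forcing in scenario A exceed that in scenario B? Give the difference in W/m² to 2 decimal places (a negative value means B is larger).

ΔF_A = 5.78 ln(617/275) = 5.78 × 0.80810 = 4.6708 W/m².
ΔF_B = 5.78 ln(537/275) = 5.78 × 0.66923 = 3.8681 W/m².
Difference: 4.6708 − 3.8681 = 0.8027 W/m².
(Equivalently, ΔF_A − ΔF_B = 5.78 ln(617/537) = 5.78 × 0.13887 = 0.8027 W/m².)

ΔF_A − ΔF_B = 0.80 W/m²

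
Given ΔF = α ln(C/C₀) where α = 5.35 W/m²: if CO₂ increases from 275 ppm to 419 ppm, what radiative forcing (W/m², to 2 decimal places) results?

ΔF = 2.25 W/m²

CO₂: 5.35 × ln(419/275) = 5.35 × ln(1.52364) = 5.35 × 0.42110 = 2.2529 W/m².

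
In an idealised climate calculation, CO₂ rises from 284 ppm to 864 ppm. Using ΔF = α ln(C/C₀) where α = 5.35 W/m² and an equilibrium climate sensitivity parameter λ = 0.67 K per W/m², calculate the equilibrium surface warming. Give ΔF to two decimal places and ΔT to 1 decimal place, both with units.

CO₂: 5.35 × ln(864/284) = 5.35 × ln(3.04225) = 5.35 × 1.11260 = 5.9524 W/m².
ΔT = λ ΔF = 0.67 × 5.95 = 3.9865 K.

ΔF = 5.95 W/m²; ΔT = 4.0 K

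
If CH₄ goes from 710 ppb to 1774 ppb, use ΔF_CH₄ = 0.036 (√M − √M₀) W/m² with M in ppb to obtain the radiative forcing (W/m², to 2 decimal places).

CH₄: 0.036 × (√1774 − √710) = 0.036 × (42.1189 − 26.6458) = 0.036 × 15.4731 = 0.5570 W/m².

ΔF = 0.56 W/m²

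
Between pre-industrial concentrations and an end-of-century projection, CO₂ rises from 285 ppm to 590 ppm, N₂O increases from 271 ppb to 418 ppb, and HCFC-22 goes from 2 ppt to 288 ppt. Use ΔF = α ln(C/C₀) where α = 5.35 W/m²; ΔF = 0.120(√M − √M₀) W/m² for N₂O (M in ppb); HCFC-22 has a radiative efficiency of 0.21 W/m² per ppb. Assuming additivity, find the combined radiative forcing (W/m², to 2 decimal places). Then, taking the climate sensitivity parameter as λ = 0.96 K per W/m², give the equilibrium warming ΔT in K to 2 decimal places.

CO₂: 5.35 × ln(590/285) = 5.35 × ln(2.07018) = 5.35 × 0.72764 = 3.8929 W/m².
N₂O: 0.120 × (√418 − √271) = 0.120 × (20.4450 − 16.4621) = 0.120 × 3.9829 = 0.4779 W/m².
HCFC-22: Δ = 288 − 2 = 286 ppt = 0.286 ppb; ΔF = 0.21 × 0.286 = 0.0601 W/m².
Total ΔF = 3.8929 + 0.4779 + 0.0601 = 4.4309 W/m².
ΔT = λ ΔF = 0.96 × 4.43 = 4.2528 K.

ΔF = 4.43 W/m²; ΔT = 4.25 K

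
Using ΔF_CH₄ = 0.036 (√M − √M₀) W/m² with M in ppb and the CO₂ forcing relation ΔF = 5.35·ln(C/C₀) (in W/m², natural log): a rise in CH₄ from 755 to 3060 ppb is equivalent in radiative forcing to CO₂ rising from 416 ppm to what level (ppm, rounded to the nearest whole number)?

CH₄ forcing: 0.036 × (√3060 − √755) = 0.036 × (55.3173 − 27.4773) = 0.036 × 27.8400 = 1.00224 W/m².
Set 5.35 ln(C/416) = 1.00224: ln(C/416) = 1.00224/5.35 = 0.18733, so C = 416 × e^0.18733 = 416 × 1.20603 = 501.71 ppm.

C ≈ 502 ppm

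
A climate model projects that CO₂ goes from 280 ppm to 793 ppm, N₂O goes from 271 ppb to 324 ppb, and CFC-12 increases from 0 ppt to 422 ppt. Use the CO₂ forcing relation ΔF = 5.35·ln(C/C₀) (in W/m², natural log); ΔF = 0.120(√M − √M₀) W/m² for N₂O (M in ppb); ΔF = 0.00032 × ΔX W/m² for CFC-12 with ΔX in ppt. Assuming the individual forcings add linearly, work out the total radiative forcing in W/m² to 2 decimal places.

ΔF = 5.89 W/m²

CO₂: 5.35 × ln(793/280) = 5.35 × ln(2.83214) = 5.35 × 1.04103 = 5.5695 W/m².
N₂O: 0.120 × (√324 − √271) = 0.120 × (18.0000 − 16.4621) = 0.120 × 1.5379 = 0.1845 W/m².
CFC-12: ΔF = 0.00032 × (422 − 0) = 0.00032 × 422 = 0.1350 W/m².
Total ΔF = 5.5695 + 0.1845 + 0.1350 = 5.8890 W/m².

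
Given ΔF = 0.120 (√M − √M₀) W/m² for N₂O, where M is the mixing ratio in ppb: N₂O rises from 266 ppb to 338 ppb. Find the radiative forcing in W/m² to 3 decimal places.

N₂O: 0.120 × (√338 − √266) = 0.120 × (18.3848 − 16.3095) = 0.120 × 2.0753 = 0.2490 W/m².

ΔF = 0.249 W/m²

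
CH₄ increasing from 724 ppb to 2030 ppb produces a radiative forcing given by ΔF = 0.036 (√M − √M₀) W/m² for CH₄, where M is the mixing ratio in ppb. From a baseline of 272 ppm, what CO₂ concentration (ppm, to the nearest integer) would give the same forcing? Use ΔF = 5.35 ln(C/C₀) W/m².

CH₄ forcing: 0.036 × (√2030 − √724) = 0.036 × (45.0555 − 26.9072) = 0.036 × 18.1483 = 0.65334 W/m².
Set 5.35 ln(C/272) = 0.65334: ln(C/272) = 0.65334/5.35 = 0.12212, so C = 272 × e^0.12212 = 272 × 1.12989 = 307.33 ppm.

C ≈ 307 ppm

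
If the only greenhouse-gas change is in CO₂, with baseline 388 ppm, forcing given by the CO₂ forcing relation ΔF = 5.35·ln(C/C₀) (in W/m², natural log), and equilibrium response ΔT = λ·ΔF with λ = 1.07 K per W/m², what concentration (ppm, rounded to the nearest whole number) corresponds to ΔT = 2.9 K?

Required forcing: ΔF = ΔT/λ = 2.9/1.07 = 2.7103 W/m².
Then ln(C/388) = ΔF/5.35 = 2.7103/5.35 = 0.50660.
So C = 388 × e^0.50660 = 388 × 1.65964 = 643.94 ppm.

C ≈ 644 ppm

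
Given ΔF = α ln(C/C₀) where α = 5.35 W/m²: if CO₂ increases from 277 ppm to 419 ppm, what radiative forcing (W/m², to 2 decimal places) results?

CO₂ absorption bands are partially saturated, so forcing scales with the logarithm of the concentration ratio.
CO₂: 5.35 × ln(419/277) = 5.35 × ln(1.51264) = 5.35 × 0.41386 = 2.2142 W/m².

ΔF = 2.21 W/m²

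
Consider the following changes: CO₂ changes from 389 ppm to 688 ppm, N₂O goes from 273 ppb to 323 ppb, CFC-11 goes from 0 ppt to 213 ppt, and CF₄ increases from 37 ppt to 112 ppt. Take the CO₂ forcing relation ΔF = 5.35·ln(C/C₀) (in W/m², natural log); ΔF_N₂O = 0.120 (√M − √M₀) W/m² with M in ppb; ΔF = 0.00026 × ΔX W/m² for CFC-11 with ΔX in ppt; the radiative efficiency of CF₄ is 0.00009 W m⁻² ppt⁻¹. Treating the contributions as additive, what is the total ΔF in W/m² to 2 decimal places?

CO₂: 5.35 × ln(688/389) = 5.35 × ln(1.76864) = 5.35 × 0.57021 = 3.0506 W/m².
N₂O: 0.120 × (√323 − √273) = 0.120 × (17.9722 − 16.5227) = 0.120 × 1.4495 = 0.1739 W/m².
CFC-11: ΔF = 0.00026 × (213 − 0) = 0.00026 × 213 = 0.0554 W/m².
CF₄: ΔF = 0.00009 × (112 − 37) = 0.00009 × 75 = 0.0068 W/m².
Total ΔF = 3.0506 + 0.1739 + 0.0554 + 0.0068 = 3.2867 W/m².

ΔF = 3.29 W/m²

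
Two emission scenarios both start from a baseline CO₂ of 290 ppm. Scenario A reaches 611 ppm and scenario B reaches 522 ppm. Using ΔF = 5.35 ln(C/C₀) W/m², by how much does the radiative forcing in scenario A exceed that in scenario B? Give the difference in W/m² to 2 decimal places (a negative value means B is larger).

ΔF_A − ΔF_B = 0.84 W/m²

ΔF_A = 5.35 ln(611/290) = 5.35 × 0.74522 = 3.9869 W/m².
ΔF_B = 5.35 ln(522/290) = 5.35 × 0.58779 = 3.1447 W/m².
Difference: 3.9869 − 3.1447 = 0.8422 W/m².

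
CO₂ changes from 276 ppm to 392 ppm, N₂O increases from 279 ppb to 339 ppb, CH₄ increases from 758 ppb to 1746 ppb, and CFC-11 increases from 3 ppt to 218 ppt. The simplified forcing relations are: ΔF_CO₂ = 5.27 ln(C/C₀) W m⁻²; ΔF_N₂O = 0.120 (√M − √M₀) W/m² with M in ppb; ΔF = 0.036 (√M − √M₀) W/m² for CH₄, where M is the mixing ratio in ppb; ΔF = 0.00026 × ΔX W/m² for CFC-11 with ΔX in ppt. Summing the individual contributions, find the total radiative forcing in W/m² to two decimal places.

ΔF = 2.62 W/m²

CO₂: 5.27 × ln(392/276) = 5.27 × ln(1.42029) = 5.27 × 0.35086 = 1.8490 W/m².
N₂O: 0.120 × (√339 − √279) = 0.120 × (18.4120 − 16.7033) = 0.120 × 1.7087 = 0.2050 W/m².
CH₄: 0.036 × (√1746 − √758) = 0.036 × (41.7852 − 27.5318) = 0.036 × 14.2534 = 0.5131 W/m².
CFC-11: ΔF = 0.00026 × (218 − 3) = 0.00026 × 215 = 0.0559 W/m².
Total ΔF = 1.8490 + 0.2050 + 0.5131 + 0.0559 = 2.6230 W/m².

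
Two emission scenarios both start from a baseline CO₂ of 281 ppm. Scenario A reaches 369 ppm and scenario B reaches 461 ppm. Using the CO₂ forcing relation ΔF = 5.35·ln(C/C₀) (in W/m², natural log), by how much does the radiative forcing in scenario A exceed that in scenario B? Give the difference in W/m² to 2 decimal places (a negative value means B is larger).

ΔF_A − ΔF_B = -1.19 W/m²

ΔF_A = 5.35 ln(369/281) = 5.35 × 0.27244 = 1.4576 W/m².
ΔF_B = 5.35 ln(461/281) = 5.35 × 0.49504 = 2.6485 W/m².
Difference: 1.4576 − 2.6485 = -1.1909 W/m².
(Equivalently, ΔF_A − ΔF_B = 5.35 ln(369/461) = 5.35 × -0.22260 = -1.1909 W/m².)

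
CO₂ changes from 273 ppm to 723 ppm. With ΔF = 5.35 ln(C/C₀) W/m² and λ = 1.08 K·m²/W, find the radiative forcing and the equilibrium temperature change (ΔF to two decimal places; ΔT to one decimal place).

ΔF = 5.21 W/m²; ΔT = 5.6 K

CO₂: 5.35 × ln(723/273) = 5.35 × ln(2.64835) = 5.35 × 0.97394 = 5.2106 W/m².
ΔT = λ ΔF = 1.08 × 5.21 = 5.6268 K.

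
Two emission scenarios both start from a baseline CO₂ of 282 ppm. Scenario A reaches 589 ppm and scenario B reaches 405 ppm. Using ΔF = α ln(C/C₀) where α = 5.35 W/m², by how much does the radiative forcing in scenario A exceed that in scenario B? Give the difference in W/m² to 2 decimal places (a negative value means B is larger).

ΔF_A − ΔF_B = 2.00 W/m²

ΔF_A = 5.35 ln(589/282) = 5.35 × 0.73652 = 3.9404 W/m².
ΔF_B = 5.35 ln(405/282) = 5.35 × 0.36198 = 1.9366 W/m².
Difference: 3.9404 − 1.9366 = 2.0038 W/m².
(Equivalently, ΔF_A − ΔF_B = 5.35 ln(589/405) = 5.35 × 0.37454 = 2.0038 W/m².)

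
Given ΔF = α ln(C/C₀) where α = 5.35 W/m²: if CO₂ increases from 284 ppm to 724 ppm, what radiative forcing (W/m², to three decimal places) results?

CO₂: 5.35 × ln(724/284) = 5.35 × ln(2.54930) = 5.35 × 0.93582 = 5.0066 W/m².

ΔF = 5.007 W/m²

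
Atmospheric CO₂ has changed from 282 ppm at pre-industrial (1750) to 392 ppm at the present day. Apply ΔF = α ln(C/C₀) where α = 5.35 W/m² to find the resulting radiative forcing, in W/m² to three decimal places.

ΔF = 1.762 W/m²

CO₂: 5.35 × ln(392/282) = 5.35 × ln(1.39007) = 5.35 × 0.32935 = 1.7620 W/m².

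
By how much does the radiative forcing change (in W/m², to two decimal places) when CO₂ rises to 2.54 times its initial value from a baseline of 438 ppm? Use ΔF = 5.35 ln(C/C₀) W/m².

ΔF = 4.99 W/m²

Because the forcing depends only on the ratio C/C₀, the initial concentration does not enter.
ΔF = 5.35 × ln(2.54) = 5.35 × 0.93216 = 4.9871 W/m².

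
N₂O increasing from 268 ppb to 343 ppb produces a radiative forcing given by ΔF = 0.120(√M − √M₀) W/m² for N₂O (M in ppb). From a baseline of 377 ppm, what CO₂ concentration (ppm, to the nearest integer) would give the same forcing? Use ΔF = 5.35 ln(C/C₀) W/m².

N₂O forcing: 0.120 × (√343 − √268) = 0.120 × (18.5203 − 16.3707) = 0.120 × 2.1496 = 0.25795 W/m².
Set 5.35 ln(C/377) = 0.25795: ln(C/377) = 0.25795/5.35 = 0.04821, so C = 377 × e^0.04821 = 377 × 1.04939 = 395.62 ppm.

C ≈ 396 ppm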